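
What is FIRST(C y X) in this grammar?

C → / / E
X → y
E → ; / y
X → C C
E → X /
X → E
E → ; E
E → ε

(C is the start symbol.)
FIRST sets of the non-terminals involved (from the grammar, by fixed-point iteration):
  FIRST(C) = { '/' }

To compute FIRST(C y X), process the symbols left to right:
Symbol C is a non-terminal. Add FIRST(C) \ {ε} = { '/' }
C is not nullable (ε ∉ FIRST(C)), so stop here.
FIRST(C y X) = { '/' }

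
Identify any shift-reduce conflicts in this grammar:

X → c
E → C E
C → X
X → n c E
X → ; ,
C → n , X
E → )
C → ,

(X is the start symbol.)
No shift-reduce conflicts

A shift-reduce conflict occurs when an LR(0) state has both:
  - a complete (reduce) item [A → α .] (dot at the end), and
  - a shift item [B → β . c γ] (dot before a terminal).

Augment with X' → X and build the canonical LR(0) collection (I0 = CLOSURE({[X' → . X]}), then GOTO on every symbol after a dot until no new states appear). It has 16 states:
  I0: { [X → . ; ,], [X → . c], [X → . n c E], [X' → . X] }  — shift
  I1: { [X → ; . ,] }  — shift
  I2: { [X' → X .] }  — accept
  I3: { [X → c .] }  — reduce
  I4: { [X → n . c E] }  — shift
  I5: { [C → . ,], [C → . X], [C → . n , X], [E → . )], [E → . C E], [X → . ; ,], [X → . c], [X → . n c E], [X → n c . E] }  — shift
  I6: { [E → ) .] }  — reduce
  I7: { [C → , .] }  — reduce
  I8: { [C → . ,], [C → . X], [C → . n , X], [E → . )], [E → . C E], [E → C . E], [X → . ; ,], [X → . c], [X → . n c E] }  — shift
  I9: { [X → n c E .] }  — reduce
  I10: { [C → X .] }  — reduce
  I11: { [C → n . , X], [X → n . c E] }  — shift
  I12: { [C → n , . X], [X → . ; ,], [X → . c], [X → . n c E] }  — shift
  I13: { [C → n , X .] }  — reduce
  I14: { [E → C E .] }  — reduce
  I15: { [X → ; , .] }  — reduce

No state contains both a complete item and a shift item.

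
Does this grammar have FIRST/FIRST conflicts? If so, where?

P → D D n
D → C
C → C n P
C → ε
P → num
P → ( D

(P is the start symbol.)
No FIRST/FIRST conflicts.

A FIRST/FIRST conflict occurs when two productions N → α and N → β for the same non-terminal have FIRST(α) ∩ FIRST(β) ≠ ∅ (with ε ∈ FIRST of a nullable right-hand side, so two nullable alternatives also conflict).

FIRST sets of the non-terminals at (or reachable through a nullable prefix from) the front of some alternative:
  FIRST(D) = { 'n', ε }
  FIRST(C) = { 'n', ε }

Productions for P:
  P → D D n: FIRST = { 'n' }
  P → num: FIRST = { 'num' }
  P → ( D: FIRST = { '(' }
Productions for C:
  C → C n P: FIRST = { 'n' }
  C → ε: FIRST = { ε }
D has only one production, so no FIRST/FIRST conflict is possible there.

All alternatives of each non-terminal have pairwise disjoint FIRST sets.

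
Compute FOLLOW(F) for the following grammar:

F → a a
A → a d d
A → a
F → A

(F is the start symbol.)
{ $ }

F is the start symbol, so $ ∈ FOLLOW(F).
F does not occur on any right-hand side.

Taking the union: FOLLOW(F) = { $ }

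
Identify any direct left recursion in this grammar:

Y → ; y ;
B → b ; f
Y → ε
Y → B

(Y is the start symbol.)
Direct left recursion occurs when N → N α for some non-terminal N (the right-hand side begins with the left-hand side itself).

Y → ; y ;: starts with ';'
B → b ; f: starts with b
Y → ε: starts with ε
Y → B: starts with B

No direct left recursion found.

Answer: No direct left recursion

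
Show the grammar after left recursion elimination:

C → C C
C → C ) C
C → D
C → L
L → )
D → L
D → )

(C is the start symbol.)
C → D C'
C → L C'
C' → C C'
C' → ) C C'
C' → ε
L → )
D → L
D → )

C is directly left-recursive. The standard transformation for
  A → A α₁ | ... | A α_m | β₁ | ... | β_n
is
  A  → β₁ A' | ... | β_n A'
  A' → α₁ A' | ... | α_m A' | ε

C → D becomes C → D C'
C → L becomes C → L C'
C → C C becomes C' → C C'
C → C ) C becomes C' → ) C C'
Add C' → ε

Productions for other non-terminals are unchanged:
  L → )
  D → L
  D → )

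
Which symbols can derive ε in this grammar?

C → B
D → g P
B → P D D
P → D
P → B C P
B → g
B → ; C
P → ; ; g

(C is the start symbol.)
A non-terminal is nullable if it can derive ε (the empty string): either it has an ε-production, or it has a production whose right-hand side consists entirely of nullable non-terminals.

There are no ε-productions, so no non-terminal can derive ε.
No non-terminals are nullable.

Answer: None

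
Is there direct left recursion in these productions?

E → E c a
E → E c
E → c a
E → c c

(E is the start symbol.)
Direct left recursion occurs when N → N α for some non-terminal N (the right-hand side begins with the left-hand side itself).

E → E c a: LEFT RECURSIVE (starts with E)
E → E c: LEFT RECURSIVE (starts with E)
E → c a: starts with c
E → c c: starts with c

The grammar has direct left recursion on: E.

Answer: Yes, E is left-recursive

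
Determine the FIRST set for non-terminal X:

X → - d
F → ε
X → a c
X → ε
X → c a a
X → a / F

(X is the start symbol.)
{ '-', 'a', 'c', ε }

To compute FIRST(X), examine every production with X on the left-hand side, reading each right-hand side left to right until a non-nullable symbol is reached.

From X → - d:
  - '-' is a terminal: add '-' and stop
From X → a c:
  - a is a terminal: add 'a' and stop
From X → ε:
  - ε-production, so ε ∈ FIRST(X)
From X → c a a:
  - c is a terminal: add 'c' and stop
From X → a / F:
  - a is a terminal: add 'a' and stop

Collecting: FIRST(X) = { '-', 'a', 'c', ε }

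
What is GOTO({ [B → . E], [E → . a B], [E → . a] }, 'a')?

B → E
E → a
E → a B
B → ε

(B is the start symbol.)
GOTO(I, 'a') = CLOSURE({ [A → αX.β] : [A → α.Xβ] ∈ I, X = 'a' })

Items with dot before 'a', with the dot advanced:
  [E → . a] → [E → a .]
  [E → . a B] → [E → a . B]
Closure of the advanced items:
  [E → a . B] has the dot before B: add [B → . E], [B → .]
  [B → . E] has the dot before E: add [E → . a], [E → . a B]

GOTO = { [B → . E], [B → .], [E → . a B], [E → . a], [E → a . B], [E → a .] }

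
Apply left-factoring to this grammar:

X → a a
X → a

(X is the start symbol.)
X → a X'
X' → a
X' → ε

Left-factoring transforms A → αβ₁ | αβ₂ into A → αA' and A' → β₁ | β₂
(α is the longest common prefix among the alternatives). Repeat until
no nonterminal has two alternatives with a common prefix.

Round 1: X has alternatives sharing prefix 'a'. Introduce X': X → a X'
  Add: X' → a
  Add: X' → ε

No remaining common prefixes — done.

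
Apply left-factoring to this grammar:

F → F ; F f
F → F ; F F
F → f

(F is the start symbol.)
F → F ; F F'
F' → f
F' → F
F → f

Left-factoring transforms A → αβ₁ | αβ₂ into A → αA' and A' → β₁ | β₂
(α is the longest common prefix among the alternatives). Repeat until
no nonterminal has two alternatives with a common prefix.

Round 1: F has alternatives sharing prefix 'F ; F'. Introduce F': F → F ; F F'
  Add: F' → f
  Add: F' → F

No remaining common prefixes — done.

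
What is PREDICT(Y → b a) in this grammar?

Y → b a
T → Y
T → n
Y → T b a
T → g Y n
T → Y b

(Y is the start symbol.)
PREDICT(Y → b a) = (FIRST(RHS) \ {ε}) ∪ (FOLLOW(Y) if ε ∈ FIRST(RHS), i.e. RHS ⇒* ε)
FIRST(b a) = { 'b' }
ε ∉ FIRST(b a), so FOLLOW(Y) is not added.
PREDICT(Y → b a) = { 'b' }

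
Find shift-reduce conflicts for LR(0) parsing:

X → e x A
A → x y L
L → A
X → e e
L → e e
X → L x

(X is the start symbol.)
A shift-reduce conflict occurs when an LR(0) state has both:
  - a complete (reduce) item [A → α .] (dot at the end), and
  - a shift item [B → β . c γ] (dot before a terminal).

Augment with X' → X and build the canonical LR(0) collection (I0 = CLOSURE({[X' → . X]}), then GOTO on every symbol after a dot until no new states appear). It has 14 states:
  I0: { [A → . x y L], [L → . A], [L → . e e], [X → . L x], [X → . e e], [X → . e x A], [X' → . X] }  — shift
  I1: { [L → A .] }  — reduce
  I2: { [X → L . x] }  — shift
  I3: { [X' → X .] }  — accept
  I4: { [L → e . e], [X → e . e], [X → e . x A] }  — shift
  I5: { [A → x . y L] }  — shift
  I6: { [A → . x y L], [A → x y . L], [L → . A], [L → . e e] }  — shift
  I7: { [A → x y L .] }  — reduce
  I8: { [L → e . e] }  — shift
  I9: { [L → e e .] }  — reduce
  I10: { [L → e e .], [X → e e .] }  — 2 reduces
  I11: { [A → . x y L], [X → e x . A] }  — shift
  I12: { [X → e x A .] }  — reduce
  I13: { [X → L x .] }  — reduce

No state contains both a complete item and a shift item.

Answer: No shift-reduce conflicts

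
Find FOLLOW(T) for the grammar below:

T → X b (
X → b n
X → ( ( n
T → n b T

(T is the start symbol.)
T is the start symbol, so $ ∈ FOLLOW(T).
In T → n b T: T is at the end; this adds FOLLOW(T) to itself — nothing new

Taking the union: FOLLOW(T) = { $ }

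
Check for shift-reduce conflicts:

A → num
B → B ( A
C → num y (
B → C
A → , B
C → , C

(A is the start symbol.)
Yes — I5: [A → , B .] vs [B → B . ( A]

Augment with A' → A and build the canonical LR(0) collection (I0 = CLOSURE({[A' → . A]}), then GOTO on every symbol after a dot until no new states appear). It has 13 states:
  I0: { [A → . , B], [A → . num], [A' → . A] }  — shift
  I1: { [A → , . B], [B → . B ( A], [B → . C], [C → . , C], [C → . num y (] }  — shift
  I2: { [A' → A .] }  — accept
  I3: { [A → num .] }  — reduce
  I4: { [C → , . C], [C → . , C], [C → . num y (] }  — shift
  I5: { [A → , B .], [B → B . ( A] }  — shift, reduce
  I6: { [B → C .] }  — reduce
  I7: { [C → num . y (] }  — shift
  I8: { [C → num y . (] }  — shift
  I9: { [C → num y ( .] }  — reduce
  I10: { [A → . , B], [A → . num], [B → B ( . A] }  — shift
  I11: { [B → B ( A .] }  — reduce
  I12: { [C → , C .] }  — reduce

I5 contains reduce item [A → , B .] and shift item [B → B . ( A] — shift-reduce conflict.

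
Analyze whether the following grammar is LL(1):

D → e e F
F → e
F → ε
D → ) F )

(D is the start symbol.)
Yes, the grammar is LL(1).

Relevant sets:
  FOLLOW(F) = { $, ')' }

For D:
  PREDICT(D → e e F) = { 'e' }
  PREDICT(D → ')' F ')') = { ')' }
For F:
  PREDICT(F → e) = { 'e' }
  PREDICT(F → ε) = { $, ')' }

All predict sets are disjoint. The grammar IS LL(1).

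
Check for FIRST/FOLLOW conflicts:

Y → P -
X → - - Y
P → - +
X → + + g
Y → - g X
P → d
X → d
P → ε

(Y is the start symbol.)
Nullable non-terminals: P.

P: nullable alternative(s) P → ε; FOLLOW(P) = { '-' }
  P → - +: FIRST \ {ε} = { '-' } — overlaps FOLLOW(P) on { '-' }: CONFLICT
  P → d: FIRST \ {ε} = { 'd' } — disjoint from FOLLOW(P)
  P → ε: FIRST \ {ε} = { } — this is the only nullable alternative, skip

X, Y have no nullable alternative, so no FIRST/FOLLOW check is needed there.

So the grammar has 1 FIRST/FOLLOW conflict (marked CONFLICT above).

Answer: Yes. P → '-' '+' with FOLLOW(P) on { '-' }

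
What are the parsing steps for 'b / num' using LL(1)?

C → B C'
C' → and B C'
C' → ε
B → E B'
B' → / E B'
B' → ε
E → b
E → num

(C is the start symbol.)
LL(1) parsing maintains a stack (initially the start symbol over $) and the input. At each step: if the stack top is a terminal, match it against the current input token; if it is a non-terminal N, replace it with the RHS of M[N, lookahead] (the unique production whose predict set contains the lookahead).

Stack is shown with the top on the left.

Stack        Input      Action
------------------------------
C $          b / num $  output C → B C'
B C' $       b / num $  output B → E B'
E B' C' $    b / num $  output E → b
b B' C' $    b / num $  match 'b'
B' C' $      / num $    output B' → / E B'
/ E B' C' $  / num $    match '/'
E B' C' $    num $      output E → num
num B' C' $  num $      match 'num'
B' C' $      $          output B' → ε
C' $         $          output C' → ε
$            $          accept

The string is accepted.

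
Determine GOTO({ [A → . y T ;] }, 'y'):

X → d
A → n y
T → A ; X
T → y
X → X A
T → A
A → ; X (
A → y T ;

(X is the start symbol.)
{ [A → . ; X (], [A → . n y], [A → . y T ;], [A → y . T ;], [T → . A ; X], [T → . A], [T → . y] }

GOTO(I, 'y') = CLOSURE({ [A → αX.β] : [A → α.Xβ] ∈ I, X = 'y' })

Items with dot before 'y', with the dot advanced:
  [A → . y T ;] → [A → y . T ;]
Closure of the advanced items:
  [A → y . T ;] has the dot before T: add [T → . A ; X], [T → . y], [T → . A]
  [T → . A ; X] has the dot before A: add [A → . n y], [A → . ; X (], [A → . y T ;]

GOTO = { [A → . ; X (], [A → . n y], [A → . y T ;], [A → y . T ;], [T → . A ; X], [T → . A], [T → . y] }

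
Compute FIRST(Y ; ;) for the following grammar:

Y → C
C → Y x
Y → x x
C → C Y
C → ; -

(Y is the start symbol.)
FIRST sets of the non-terminals involved (from the grammar, by fixed-point iteration):
  FIRST(Y) = { ';', 'x' }

To compute FIRST(Y ; ;), process the symbols left to right:
Symbol Y is a non-terminal. Add FIRST(Y) \ {ε} = { ';', 'x' }
Y is not nullable (ε ∉ FIRST(Y)), so stop here.
FIRST(Y ; ;) = { ';', 'x' }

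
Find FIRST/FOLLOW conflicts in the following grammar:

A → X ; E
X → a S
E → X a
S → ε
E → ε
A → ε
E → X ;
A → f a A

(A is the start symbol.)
A FIRST/FOLLOW conflict occurs when a non-terminal N has a nullable alternative N → β (β ⇒* ε) and another alternative N → α with FIRST(α) ∩ FOLLOW(N) ≠ ∅: on such a lookahead the parser cannot decide between expanding α and letting N vanish via β.

Nullable non-terminals: A, E, S.
FIRST sets used below: FIRST(X) = { 'a' }

A: nullable alternative(s) A → ε; FOLLOW(A) = { $ }
  A → X ; E: FIRST \ {ε} = { 'a' } — disjoint from FOLLOW(A)
  A → ε: FIRST \ {ε} = { } — this is the only nullable alternative, skip
  A → f a A: FIRST \ {ε} = { 'f' } — disjoint from FOLLOW(A)

E: nullable alternative(s) E → ε; FOLLOW(E) = { $ }
  E → X a: FIRST \ {ε} = { 'a' } — disjoint from FOLLOW(E)
  E → ε: FIRST \ {ε} = { } — this is the only nullable alternative, skip
  E → X ;: FIRST \ {ε} = { 'a' } — disjoint from FOLLOW(E)
S has a nullable alternative but only one production, so nothing to check.

X has no nullable alternative, so no FIRST/FOLLOW check is needed there.

No FIRST/FOLLOW conflicts found.

Answer: No FIRST/FOLLOW conflicts.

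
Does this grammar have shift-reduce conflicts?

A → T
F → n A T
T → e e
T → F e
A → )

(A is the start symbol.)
No shift-reduce conflicts

Augment with A' → A and build the canonical LR(0) collection (I0 = CLOSURE({[A' → . A]}), then GOTO on every symbol after a dot until no new states appear). It has 11 states:
  I0: { [A → . )], [A → . T], [A' → . A], [F → . n A T], [T → . F e], [T → . e e] }  — shift
  I1: { [A → ) .] }  — reduce
  I2: { [A' → A .] }  — accept
  I3: { [T → F . e] }  — shift
  I4: { [A → T .] }  — reduce
  I5: { [T → e . e] }  — shift
  I6: { [A → . )], [A → . T], [F → . n A T], [F → n . A T], [T → . F e], [T → . e e] }  — shift
  I7: { [F → . n A T], [F → n A . T], [T → . F e], [T → . e e] }  — shift
  I8: { [F → n A T .] }  — reduce
  I9: { [T → e e .] }  — reduce
  I10: { [T → F e .] }  — reduce

No state contains both a complete item and a shift item.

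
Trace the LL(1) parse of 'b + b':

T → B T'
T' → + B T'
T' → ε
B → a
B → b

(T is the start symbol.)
LL(1) parsing maintains a stack (initially the start symbol over $) and the input. At each step: if the stack top is a terminal, match it against the current input token; if it is a non-terminal N, replace it with the RHS of M[N, lookahead] (the unique production whose predict set contains the lookahead).

Stack is shown with the top on the left.

Stack     Input    Action
-------------------------
T $       b + b $  output T → B T'
B T' $    b + b $  output B → b
b T' $    b + b $  match 'b'
T' $      + b $    output T' → + B T'
+ B T' $  + b $    match '+'
B T' $    b $      output B → b
b T' $    b $      match 'b'
T' $      $        output T' → ε
$         $        accept

The string is accepted.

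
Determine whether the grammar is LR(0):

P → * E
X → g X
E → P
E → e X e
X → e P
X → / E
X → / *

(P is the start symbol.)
No. Shift-reduce conflict between [X → / * .] and [E → . e X e]

Augment with P' → P and build the canonical LR(0) collection (I0 = CLOSURE({[P' → . P]}), then GOTO on every symbol after a dot until no new states appear). It has 15 states:
  I0: { [P → . * E], [P' → . P] }  — shift
  I1: { [E → . P], [E → . e X e], [P → * . E], [P → . * E] }  — shift
  I2: { [P' → P .] }  — accept
  I3: { [P → * E .] }  — reduce
  I4: { [E → P .] }  — reduce
  I5: { [E → e . X e], [X → . / *], [X → . / E], [X → . e P], [X → . g X] }  — shift
  I6: { [E → . P], [E → . e X e], [P → . * E], [X → / . *], [X → / . E] }  — shift
  I7: { [E → e X . e] }  — shift
  I8: { [P → . * E], [X → e . P] }  — shift
  I9: { [X → . / *], [X → . / E], [X → . e P], [X → . g X], [X → g . X] }  — shift
  I10: { [X → g X .] }  — reduce
  I11: { [X → e P .] }  — reduce
  I12: { [E → e X e .] }  — reduce
  I13: { [E → . P], [E → . e X e], [P → * . E], [P → . * E], [X → / * .] }  — shift, reduce
  I14: { [X → / E .] }  — reduce

Conflict in state I13:
  Shift-reduce conflict between [X → / * .] and [E → . e X e]
So the grammar is NOT LR(0).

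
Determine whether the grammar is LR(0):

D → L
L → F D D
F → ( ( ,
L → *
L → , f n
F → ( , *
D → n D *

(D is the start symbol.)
Yes, the grammar is LR(0)

Augment with D' → D and build the canonical LR(0) collection (I0 = CLOSURE({[D' → . D]}), then GOTO on every symbol after a dot until no new states appear). It has 18 states:
  I0: { [D → . L], [D → . n D *], [D' → . D], [F → . ( ( ,], [F → . ( , *], [L → . *], [L → . , f n], [L → . F D D] }  — shift
  I1: { [F → ( . ( ,], [F → ( . , *] }  — shift
  I2: { [L → * .] }  — reduce
  I3: { [L → , . f n] }  — shift
  I4: { [D' → D .] }  — accept
  I5: { [D → . L], [D → . n D *], [F → . ( ( ,], [F → . ( , *], [L → . *], [L → . , f n], [L → . F D D], [L → F . D D] }  — shift
  I6: { [D → L .] }  — reduce
  I7: { [D → . L], [D → . n D *], [D → n . D *], [F → . ( ( ,], [F → . ( , *], [L → . *], [L → . , f n], [L → . F D D] }  — shift
  I8: { [D → n D . *] }  — shift
  I9: { [D → n D * .] }  — reduce
  I10: { [D → . L], [D → . n D *], [F → . ( ( ,], [F → . ( , *], [L → . *], [L → . , f n], [L → . F D D], [L → F D . D] }  — shift
  I11: { [L → F D D .] }  — reduce
  I12: { [L → , f . n] }  — shift
  I13: { [L → , f n .] }  — reduce
  I14: { [F → ( ( . ,] }  — shift
  I15: { [F → ( , . *] }  — shift
  I16: { [F → ( , * .] }  — reduce
  I17: { [F → ( ( , .] }  — reduce

Every state is either a pure shift/goto state or contains exactly one complete item and nothing to shift — no conflicts. The grammar is LR(0).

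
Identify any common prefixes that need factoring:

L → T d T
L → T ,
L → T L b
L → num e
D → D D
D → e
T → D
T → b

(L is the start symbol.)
Yes, L has productions with common prefix 'T'

Left-factoring is needed when two productions for the same non-terminal
share a common prefix on the right-hand side.

Productions for L:
  L → T d T
  L → T ,
  L → T L b
  L → num e
Productions for D:
  D → D D
  D → e
Productions for T:
  T → D
  T → b

Found common prefix 'T' in productions for L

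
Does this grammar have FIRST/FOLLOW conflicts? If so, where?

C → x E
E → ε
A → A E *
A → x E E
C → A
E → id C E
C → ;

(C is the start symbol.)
Yes. E → id C E with FOLLOW(E) on { 'id' }

A FIRST/FOLLOW conflict occurs when a non-terminal N has a nullable alternative N → β (β ⇒* ε) and another alternative N → α with FIRST(α) ∩ FOLLOW(N) ≠ ∅: on such a lookahead the parser cannot decide between expanding α and letting N vanish via β.

Nullable non-terminals: E.

E: nullable alternative(s) E → ε; FOLLOW(E) = { $, '*', 'id' }
  E → ε: FIRST \ {ε} = { } — this is the only nullable alternative, skip
  E → id C E: FIRST \ {ε} = { 'id' } — overlaps FOLLOW(E) on { 'id' }: CONFLICT

A, C have no nullable alternative, so no FIRST/FOLLOW check is needed there.

So the grammar has 1 FIRST/FOLLOW conflict (marked CONFLICT above).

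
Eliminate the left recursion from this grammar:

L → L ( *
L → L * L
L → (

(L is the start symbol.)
L is directly left-recursive. The standard transformation for
  A → A α₁ | ... | A α_m | β₁ | ... | β_n
is
  A  → β₁ A' | ... | β_n A'
  A' → α₁ A' | ... | α_m A' | ε

L → ( becomes L → ( L'
L → L ( * becomes L' → ( * L'
L → L * L becomes L' → * L L'
Add L' → ε

Resulting grammar:
L → ( L'
L' → ( * L'
L' → * L L'
L' → ε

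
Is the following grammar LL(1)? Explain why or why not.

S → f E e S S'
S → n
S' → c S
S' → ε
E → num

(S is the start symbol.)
A grammar is LL(1) if for each non-terminal N with multiple productions, the predict sets of those productions are pairwise disjoint, where PREDICT(N → α) = (FIRST(α) \ {ε}) ∪ (FOLLOW(N) if α ⇒* ε).

Relevant sets:
  FOLLOW(S') = { $, 'c' }

For S:
  PREDICT(S → f E e S S') = { 'f' }
  PREDICT(S → n) = { 'n' }
For S':
  PREDICT(S' → c S) = { 'c' }
  PREDICT(S' → ε) = { $, 'c' }
E has a single production, so nothing to check there.

Conflict found: Predict set conflict for S': { 'c' }
The grammar is NOT LL(1).

Answer: No. Predict set conflict for S': { 'c' }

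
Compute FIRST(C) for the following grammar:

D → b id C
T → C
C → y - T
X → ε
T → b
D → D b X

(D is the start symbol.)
To compute FIRST(C), examine every production with C on the left-hand side, reading each right-hand side left to right until a non-nullable symbol is reached.

From C → y - T:
  - y is a terminal: add 'y' and stop

Collecting: FIRST(C) = { 'y' }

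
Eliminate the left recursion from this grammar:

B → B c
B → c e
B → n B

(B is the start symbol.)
B → c e B'
B → n B B'
B' → c B'
B' → ε

B is directly left-recursive. The standard transformation for
  A → A α₁ | ... | A α_m | β₁ | ... | β_n
is
  A  → β₁ A' | ... | β_n A'
  A' → α₁ A' | ... | α_m A' | ε

B → c e becomes B → c e B'
B → n B becomes B → n B B'
B → B c becomes B' → c B'
Add B' → ε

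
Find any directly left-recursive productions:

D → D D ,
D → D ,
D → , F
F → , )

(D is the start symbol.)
Direct left recursion occurs when N → N α for some non-terminal N (the right-hand side begins with the left-hand side itself).

D → D D ,: LEFT RECURSIVE (starts with D)
D → D ,: LEFT RECURSIVE (starts with D)
D → , F: starts with ','
F → , ): starts with ','

The grammar has direct left recursion on: D.

Answer: Yes, D is left-recursive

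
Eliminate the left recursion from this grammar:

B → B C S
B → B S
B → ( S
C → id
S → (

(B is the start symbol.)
B → ( S B'
B' → C S B'
B' → S B'
B' → ε
C → id
S → (

B is directly left-recursive. The standard transformation for
  A → A α₁ | ... | A α_m | β₁ | ... | β_n
is
  A  → β₁ A' | ... | β_n A'
  A' → α₁ A' | ... | α_m A' | ε

B → ( S becomes B → ( S B'
B → B C S becomes B' → C S B'
B → B S becomes B' → S B'
Add B' → ε

Productions for other non-terminals are unchanged:
  C → id
  S → (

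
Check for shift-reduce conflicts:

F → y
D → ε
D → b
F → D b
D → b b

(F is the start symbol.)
Yes — I0: [D → .] vs [D → . b]; I3: [D → b .] vs [D → b . b]

A shift-reduce conflict occurs when an LR(0) state has both:
  - a complete (reduce) item [A → α .] (dot at the end), and
  - a shift item [B → β . c γ] (dot before a terminal).

Augment with F' → F and build the canonical LR(0) collection (I0 = CLOSURE({[F' → . F]}), then GOTO on every symbol after a dot until no new states appear). It has 7 states:
  I0: { [D → . b b], [D → . b], [D → .], [F → . D b], [F → . y], [F' → . F] }  — shift, reduce
  I1: { [F → D . b] }  — shift
  I2: { [F' → F .] }  — accept
  I3: { [D → b . b], [D → b .] }  — shift, reduce
  I4: { [F → y .] }  — reduce
  I5: { [D → b b .] }  — reduce
  I6: { [F → D b .] }  — reduce

I0 contains reduce item [D → .] and shift items [D → . b], [D → . b b], [F → . y] — shift-reduce conflict.
I3 contains reduce item [D → b .] and shift item [D → b . b] — shift-reduce conflict.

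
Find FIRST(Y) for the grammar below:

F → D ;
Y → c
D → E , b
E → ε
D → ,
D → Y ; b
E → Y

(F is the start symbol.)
To compute FIRST(Y), examine every production with Y on the left-hand side, reading each right-hand side left to right until a non-nullable symbol is reached.

From Y → c:
  - c is a terminal: add 'c' and stop

Collecting: FIRST(Y) = { 'c' }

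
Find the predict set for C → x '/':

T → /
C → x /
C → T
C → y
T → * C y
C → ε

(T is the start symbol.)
{ 'x' }

PREDICT(C → x '/') = (FIRST(RHS) \ {ε}) ∪ (FOLLOW(C) if ε ∈ FIRST(RHS), i.e. RHS ⇒* ε)
FIRST(x '/') = { 'x' }
ε ∉ FIRST(x '/'), so FOLLOW(C) is not added.
PREDICT(C → x '/') = { 'x' }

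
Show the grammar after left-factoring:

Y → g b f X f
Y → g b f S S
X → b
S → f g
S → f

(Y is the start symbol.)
Left-factoring transforms A → αβ₁ | αβ₂ into A → αA' and A' → β₁ | β₂
(α is the longest common prefix among the alternatives). Repeat until
no nonterminal has two alternatives with a common prefix.

Round 1: Y has alternatives sharing prefix 'g b f'. Introduce Y': Y → g b f Y'
  Add: Y' → X f
  Add: Y' → S S

Round 2: S has alternatives sharing prefix 'f'. Introduce S': S → f S'
  Add: S' → g
  Add: S' → ε

No remaining common prefixes — done.

Resulting grammar:
Y → g b f Y'
Y' → X f
Y' → S S
X → b
S → f S'
S' → g
S' → ε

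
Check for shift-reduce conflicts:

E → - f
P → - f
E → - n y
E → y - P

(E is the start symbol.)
No shift-reduce conflicts

Augment with E' → E and build the canonical LR(0) collection (I0 = CLOSURE({[E' → . E]}), then GOTO on every symbol after a dot until no new states appear). It has 11 states:
  I0: { [E → . - f], [E → . - n y], [E → . y - P], [E' → . E] }  — shift
  I1: { [E → - . f], [E → - . n y] }  — shift
  I2: { [E' → E .] }  — accept
  I3: { [E → y . - P] }  — shift
  I4: { [E → y - . P], [P → . - f] }  — shift
  I5: { [P → - . f] }  — shift
  I6: { [E → y - P .] }  — reduce
  I7: { [P → - f .] }  — reduce
  I8: { [E → - f .] }  — reduce
  I9: { [E → - n . y] }  — shift
  I10: { [E → - n y .] }  — reduce

No state contains both a complete item and a shift item.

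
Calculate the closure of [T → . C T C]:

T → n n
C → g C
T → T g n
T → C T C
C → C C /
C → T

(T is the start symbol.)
{ [C → . C C /], [C → . T], [C → . g C], [T → . C T C], [T → . T g n], [T → . n n] }

To compute CLOSURE, for each item [A → α.Bβ] where B is a non-terminal, add [B → .γ] for all productions B → γ; repeat for the newly added items until nothing changes.

Start with: [T → . C T C]
  [T → . C T C] has the dot before C: add [C → . g C], [C → . C C /], [C → . T]
  [C → . T] has the dot before T: add [T → . n n], [T → . T g n]
No further items can be added.

CLOSURE = { [C → . C C /], [C → . T], [C → . g C], [T → . C T C], [T → . T g n], [T → . n n] }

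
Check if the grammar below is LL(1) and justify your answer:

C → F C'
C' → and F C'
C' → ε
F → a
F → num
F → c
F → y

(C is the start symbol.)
Relevant sets:
  FOLLOW(C') = { $ }

For C':
  PREDICT(C' → and F C') = { 'and' }
  PREDICT(C' → ε) = { $ }
For F:
  PREDICT(F → a) = { 'a' }
  PREDICT(F → num) = { 'num' }
  PREDICT(F → c) = { 'c' }
  PREDICT(F → y) = { 'y' }
C has a single production, so nothing to check there.

All predict sets are disjoint. The grammar IS LL(1).

Answer: Yes, the grammar is LL(1).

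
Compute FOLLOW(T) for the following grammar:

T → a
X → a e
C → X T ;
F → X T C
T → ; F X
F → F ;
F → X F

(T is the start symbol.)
{ $, ';', 'a' }

To compute FOLLOW(T), find every occurrence of T on a right-hand side N → α T β: add FIRST(β) \ {ε}, and if β is empty or nullable also add FOLLOW(N). Iterate to a fixed point.

T is the start symbol, so $ ∈ FOLLOW(T).
In C → X T ;: T is followed by ';', add FIRST(';') \ {ε} = { ';' }
In F → X T C: T is followed by C, add FIRST(C) \ {ε} = { 'a' }

Taking the union: FOLLOW(T) = { $, ';', 'a' }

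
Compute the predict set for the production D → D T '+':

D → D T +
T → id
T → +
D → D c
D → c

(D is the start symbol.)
PREDICT(D → D T '+') = (FIRST(RHS) \ {ε}) ∪ (FOLLOW(D) if ε ∈ FIRST(RHS), i.e. RHS ⇒* ε)
FIRST(D) = { 'c' }
FIRST(D T '+') = { 'c' }
ε ∉ FIRST(D T '+'), so FOLLOW(D) is not added.
PREDICT(D → D T '+') = { 'c' }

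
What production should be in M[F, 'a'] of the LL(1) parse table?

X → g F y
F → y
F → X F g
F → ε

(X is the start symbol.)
Empty (error entry)

To find M[F, 'a'], we find productions for F where 'a' is in the predict set (PREDICT(N → α) = (FIRST(α) \ {ε}) ∪ (FOLLOW(N) if α ⇒* ε)).

Relevant sets:
  FIRST(X) = { 'g' }
  FOLLOW(F) = { 'g', 'y' }

F → y: PREDICT = { 'y' }
F → X F g: PREDICT = { 'g' }
F → ε: PREDICT = { 'g', 'y' }

M[F, 'a'] is empty (no production applies)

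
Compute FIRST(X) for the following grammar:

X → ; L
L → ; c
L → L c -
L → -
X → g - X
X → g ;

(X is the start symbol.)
From X → ; L:
  - ';' is a terminal: add ';' and stop
From X → g - X:
  - g is a terminal: add 'g' and stop
From X → g ;:
  - g is a terminal: add 'g' and stop

Collecting: FIRST(X) = { ';', 'g' }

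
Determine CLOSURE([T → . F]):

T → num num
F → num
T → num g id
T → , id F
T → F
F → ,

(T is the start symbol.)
Start with: [T → . F]
  [T → . F] has the dot before F: add [F → . num], [F → . ,]
No further items can be added.

CLOSURE = { [F → . ,], [F → . num], [T → . F] }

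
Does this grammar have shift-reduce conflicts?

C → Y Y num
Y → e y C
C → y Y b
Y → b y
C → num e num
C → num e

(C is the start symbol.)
Yes — I9: [C → num e .] vs [C → num e . num]

A shift-reduce conflict occurs when an LR(0) state has both:
  - a complete (reduce) item [A → α .] (dot at the end), and
  - a shift item [B → β . c γ] (dot before a terminal).

Augment with C' → C and build the canonical LR(0) collection (I0 = CLOSURE({[C' → . C]}), then GOTO on every symbol after a dot until no new states appear). It has 16 states:
  I0: { [C → . Y Y num], [C → . num e num], [C → . num e], [C → . y Y b], [C' → . C], [Y → . b y], [Y → . e y C] }  — shift
  I1: { [C' → C .] }  — accept
  I2: { [C → Y . Y num], [Y → . b y], [Y → . e y C] }  — shift
  I3: { [Y → b . y] }  — shift
  I4: { [Y → e . y C] }  — shift
  I5: { [C → num . e num], [C → num . e] }  — shift
  I6: { [C → y . Y b], [Y → . b y], [Y → . e y C] }  — shift
  I7: { [C → y Y . b] }  — shift
  I8: { [C → y Y b .] }  — reduce
  I9: { [C → num e . num], [C → num e .] }  — shift, reduce
  I10: { [C → num e num .] }  — reduce
  I11: { [C → . Y Y num], [C → . num e num], [C → . num e], [C → . y Y b], [Y → . b y], [Y → . e y C], [Y → e y . C] }  — shift
  I12: { [Y → e y C .] }  — reduce
  I13: { [Y → b y .] }  — reduce
  I14: { [C → Y Y . num] }  — shift
  I15: { [C → Y Y num .] }  — reduce

I9 contains reduce item [C → num e .] and shift item [C → num e . num] — shift-reduce conflict.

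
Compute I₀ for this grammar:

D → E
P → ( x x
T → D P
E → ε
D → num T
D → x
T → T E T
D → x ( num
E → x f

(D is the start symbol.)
First, augment the grammar with D' → D
I₀ = CLOSURE({ [D' → . D] }):
  [D' → . D] has the dot before D: add [D → . E], [D → . num T], [D → . x], [D → . x ( num]
  [D → . E] has the dot before E: add [E → .], [E → . x f]
No further items can be added.

I₀ = { [D → . E], [D → . num T], [D → . x ( num], [D → . x], [D' → . D], [E → . x f], [E → .] }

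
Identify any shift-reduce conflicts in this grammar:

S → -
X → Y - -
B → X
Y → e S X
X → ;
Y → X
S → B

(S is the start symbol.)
A shift-reduce conflict occurs when an LR(0) state has both:
  - a complete (reduce) item [A → α .] (dot at the end), and
  - a shift item [B → β . c γ] (dot before a terminal).

Augment with S' → S and build the canonical LR(0) collection (I0 = CLOSURE({[S' → . S]}), then GOTO on every symbol after a dot until no new states appear). It has 12 states:
  I0: { [B → . X], [S → . -], [S → . B], [S' → . S], [X → . ;], [X → . Y - -], [Y → . X], [Y → . e S X] }  — shift
  I1: { [S → - .] }  — reduce
  I2: { [X → ; .] }  — reduce
  I3: { [S → B .] }  — reduce
  I4: { [S' → S .] }  — accept
  I5: { [B → X .], [Y → X .] }  — 2 reduces
  I6: { [X → Y . - -] }  — shift
  I7: { [B → . X], [S → . -], [S → . B], [X → . ;], [X → . Y - -], [Y → . X], [Y → . e S X], [Y → e . S X] }  — shift
  I8: { [X → . ;], [X → . Y - -], [Y → . X], [Y → . e S X], [Y → e S . X] }  — shift
  I9: { [Y → X .], [Y → e S X .] }  — 2 reduces
  I10: { [X → Y - . -] }  — shift
  I11: { [X → Y - - .] }  — reduce

No state contains both a complete item and a shift item.

Answer: No shift-reduce conflicts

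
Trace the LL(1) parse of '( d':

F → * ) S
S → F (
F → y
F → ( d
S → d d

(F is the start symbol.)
LL(1) parsing maintains a stack (initially the start symbol over $) and the input. At each step: if the stack top is a terminal, match it against the current input token; if it is a non-terminal N, replace it with the RHS of M[N, lookahead] (the unique production whose predict set contains the lookahead).

Stack is shown with the top on the left.

Stack  Input  Action
--------------------
F $    ( d $  output F → ( d
( d $  ( d $  match '('
d $    d $    match 'd'
$      $      accept

The string is accepted.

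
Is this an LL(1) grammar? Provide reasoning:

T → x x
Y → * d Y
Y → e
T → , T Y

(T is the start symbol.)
Yes, the grammar is LL(1).

For T:
  PREDICT(T → x x) = { 'x' }
  PREDICT(T → ',' T Y) = { ',' }
For Y:
  PREDICT(Y → '*' d Y) = { '*' }
  PREDICT(Y → e) = { 'e' }

All predict sets are disjoint. The grammar IS LL(1).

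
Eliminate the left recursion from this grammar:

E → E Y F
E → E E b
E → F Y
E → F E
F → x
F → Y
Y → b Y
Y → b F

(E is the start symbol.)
E is directly left-recursive. The standard transformation for
  A → A α₁ | ... | A α_m | β₁ | ... | β_n
is
  A  → β₁ A' | ... | β_n A'
  A' → α₁ A' | ... | α_m A' | ε

E → F Y becomes E → F Y E'
E → F E becomes E → F E E'
E → E Y F becomes E' → Y F E'
E → E E b becomes E' → E b E'
Add E' → ε

Productions for other non-terminals are unchanged:
  F → x
  F → Y
  Y → b Y
  Y → b F

Resulting grammar:
E → F Y E'
E → F E E'
E' → Y F E'
E' → E b E'
E' → ε
F → x
F → Y
Y → b Y
Y → b F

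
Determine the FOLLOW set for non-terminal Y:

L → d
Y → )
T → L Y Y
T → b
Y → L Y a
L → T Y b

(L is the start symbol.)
{ ')', 'a', 'b', 'd' }

To compute FOLLOW(Y), find every occurrence of Y on a right-hand side N → α Y β: add FIRST(β) \ {ε}, and if β is empty or nullable also add FOLLOW(N). Iterate to a fixed point.

In T → L Y Y: Y is followed by Y, add FIRST(Y) \ {ε} = { ')', 'b', 'd' }
In T → L Y Y: Y is at the end, add FOLLOW(T)
In Y → L Y a: Y is followed by a, add FIRST(a) \ {ε} = { 'a' }
In L → T Y b: Y is followed by b, add FIRST(b) \ {ε} = { 'b' }

The FOLLOW sets referred to above (computed the same way, to a fixed point):
  FOLLOW(T) = { ')', 'b', 'd' }

Taking the union: FOLLOW(Y) = { ')', 'a', 'b', 'd' }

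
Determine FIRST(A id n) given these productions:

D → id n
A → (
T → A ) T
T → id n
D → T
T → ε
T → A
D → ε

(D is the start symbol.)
{ '(' }

FIRST sets of the non-terminals involved (from the grammar, by fixed-point iteration):
  FIRST(A) = { '(' }

To compute FIRST(A id n), process the symbols left to right:
Symbol A is a non-terminal. Add FIRST(A) \ {ε} = { '(' }
A is not nullable (ε ∉ FIRST(A)), so stop here.
FIRST(A id n) = { '(' }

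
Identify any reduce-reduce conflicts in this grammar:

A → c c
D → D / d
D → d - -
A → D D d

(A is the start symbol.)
A reduce-reduce conflict occurs when an LR(0) state has two complete items [A → α .] and [B → β .] — both call for a reduction, and with no lookahead the parser cannot choose between them.

Augment with A' → A and build the canonical LR(0) collection (I0 = CLOSURE({[A' → . A]}), then GOTO on every symbol after a dot until no new states appear). It has 12 states:
  I0: { [A → . D D d], [A → . c c], [A' → . A], [D → . D / d], [D → . d - -] }  — shift
  I1: { [A' → A .] }  — accept
  I2: { [A → D . D d], [D → . D / d], [D → . d - -], [D → D . / d] }  — shift
  I3: { [A → c . c] }  — shift
  I4: { [D → d . - -] }  — shift
  I5: { [D → d - . -] }  — shift
  I6: { [D → d - - .] }  — reduce
  I7: { [A → c c .] }  — reduce
  I8: { [D → D / . d] }  — shift
  I9: { [A → D D . d], [D → D . / d] }  — shift
  I10: { [A → D D d .] }  — reduce
  I11: { [D → D / d .] }  — reduce

No state contains more than one complete item.

Answer: No reduce-reduce conflicts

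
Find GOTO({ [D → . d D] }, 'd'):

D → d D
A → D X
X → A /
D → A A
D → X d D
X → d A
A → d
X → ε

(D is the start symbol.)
GOTO(I, 'd') = CLOSURE({ [A → αX.β] : [A → α.Xβ] ∈ I, X = 'd' })

Items with dot before 'd', with the dot advanced:
  [D → . d D] → [D → d . D]
Closure of the advanced items:
  [D → d . D] has the dot before D: add [D → . d D], [D → . A A], [D → . X d D]
  [D → . A A] has the dot before A: add [A → . D X], [A → . d]
  [D → . X d D] has the dot before X: add [X → . A /], [X → . d A], [X → .]

GOTO = { [A → . D X], [A → . d], [D → . A A], [D → . X d D], [D → . d D], [D → d . D], [X → . A /], [X → . d A], [X → .] }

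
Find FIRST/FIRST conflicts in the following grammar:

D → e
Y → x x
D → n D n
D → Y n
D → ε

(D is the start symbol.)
No FIRST/FIRST conflicts.

A FIRST/FIRST conflict occurs when two productions N → α and N → β for the same non-terminal have FIRST(α) ∩ FIRST(β) ≠ ∅ (with ε ∈ FIRST of a nullable right-hand side, so two nullable alternatives also conflict).

FIRST sets of the non-terminals at (or reachable through a nullable prefix from) the front of some alternative:
  FIRST(Y) = { 'x' }

Productions for D:
  D → e: FIRST = { 'e' }
  D → n D n: FIRST = { 'n' }
  D → Y n: FIRST = { 'x' }
  D → ε: FIRST = { ε }
Y has only one production, so no FIRST/FIRST conflict is possible there.

All alternatives of each non-terminal have pairwise disjoint FIRST sets.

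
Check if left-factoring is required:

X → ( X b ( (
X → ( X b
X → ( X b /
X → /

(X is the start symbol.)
Left-factoring is needed when two productions for the same non-terminal
share a common prefix on the right-hand side.

Productions for X:
  X → ( X b ( (
  X → ( X b
  X → ( X b /
  X → /

Found common prefix '( X b' in productions for X

Answer: Yes, X has productions with common prefix '( X b'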